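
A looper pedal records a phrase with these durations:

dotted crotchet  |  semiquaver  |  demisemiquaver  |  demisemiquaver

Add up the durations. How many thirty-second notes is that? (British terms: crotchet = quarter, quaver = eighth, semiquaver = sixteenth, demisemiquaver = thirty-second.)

16

Each duration in thirty-second notes: dotted crotchet = 12; semiquaver = 2; demisemiquaver = 1; demisemiquaver = 1.
Adding: 12 + 2 + 1 + 1 = 16 thirty-second notes.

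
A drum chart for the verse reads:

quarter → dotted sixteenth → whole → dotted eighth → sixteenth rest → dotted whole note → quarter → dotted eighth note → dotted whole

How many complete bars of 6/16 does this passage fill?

13

One bar of 6/16 = 12 thirty-second notes.
Working in thirty-second notes: quarter = 8; dotted sixteenth = 3; whole = 32; dotted eighth = 6; sixteenth rest = 2; dotted whole note = 48; quarter = 8; dotted eighth note = 6; dotted whole = 48.
Altogether 8 + 3 + 32 + 6 + 2 + 48 + 8 + 6 + 48 = 161.
161 ÷ 12 = 13 complete bars with 5 left over.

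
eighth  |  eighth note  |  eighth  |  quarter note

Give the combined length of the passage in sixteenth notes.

10

Each duration in sixteenth notes: eighth = 2; eighth note = 2; eighth = 2; quarter note = 4.
Adding: 2 + 2 + 2 + 4 = 10 sixteenth notes.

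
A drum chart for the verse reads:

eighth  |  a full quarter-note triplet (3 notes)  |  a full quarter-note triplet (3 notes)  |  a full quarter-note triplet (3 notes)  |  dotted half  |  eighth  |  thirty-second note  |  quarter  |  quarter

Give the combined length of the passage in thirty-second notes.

Convert each value to thirty-second notes: eighth = 4; a full quarter-note triplet (3 notes) (three triplet quarters span one half) = 16; a full quarter-note triplet (3 notes) (three triplet quarters span one half) = 16; a full quarter-note triplet (3 notes) (three triplet quarters span one half) = 16; dotted half = 24; eighth = 4; thirty-second note = 1; quarter = 8; quarter = 8.
Sum: 4 + 16 + 16 + 16 + 24 + 4 + 1 + 8 + 8 = 97 thirty-second notes.

97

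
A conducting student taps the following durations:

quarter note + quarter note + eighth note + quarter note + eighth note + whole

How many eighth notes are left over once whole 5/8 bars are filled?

One bar of 5/8 = 5 eighth notes.
Working in eighth notes: quarter note = 2; quarter note = 2; eighth note = 1; quarter note = 2; eighth note = 1; whole = 8.
Altogether 2 + 2 + 1 + 2 + 1 + 8 = 16.
16 ÷ 5 = 3 complete bars with 1 eighth note remaining.

1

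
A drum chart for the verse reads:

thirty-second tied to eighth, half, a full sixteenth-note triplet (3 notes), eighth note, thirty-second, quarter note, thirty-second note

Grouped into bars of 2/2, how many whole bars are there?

1

One bar of 2/2 = 32 thirty-second notes.
Convert each value to thirty-second notes: thirty-second tied to eighth (thirty-second + eighth) = 5; half = 16; a full sixteenth-note triplet (3 notes) (three triplet sixteenths span one eighth) = 4; eighth note = 4; thirty-second = 1; quarter note = 8; thirty-second note = 1.
Total: 5 + 16 + 4 + 4 + 1 + 8 + 1 = 39.
39 ÷ 32 = 1 complete bar with 7 left over.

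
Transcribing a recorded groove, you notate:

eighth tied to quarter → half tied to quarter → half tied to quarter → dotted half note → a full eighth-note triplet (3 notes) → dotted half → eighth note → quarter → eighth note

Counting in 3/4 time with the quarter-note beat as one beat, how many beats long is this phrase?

16.5

One quarter-note beat = 2 eighth notes.
Working in eighth notes: eighth tied to quarter (eighth + quarter) = 3; half tied to quarter (half + quarter) = 6; half tied to quarter (half + quarter) = 6; dotted half note = 6; a full eighth-note triplet (3 notes) (three triplet eighths span one quarter) = 2; dotted half = 6; eighth note = 1; quarter = 2; eighth note = 1.
Adding: 3 + 6 + 6 + 6 + 2 + 6 + 1 + 2 + 1 = 33.
33 ÷ 2 = 16.5 beats.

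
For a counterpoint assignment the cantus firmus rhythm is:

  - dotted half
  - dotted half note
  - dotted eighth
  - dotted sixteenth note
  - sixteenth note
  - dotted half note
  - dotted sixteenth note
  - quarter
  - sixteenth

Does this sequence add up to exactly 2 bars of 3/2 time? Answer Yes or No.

One bar of 3/2 = 48 thirty-second notes, so 2 bars = 96.
In thirty-second notes: dotted half = 24; dotted half note = 24; dotted eighth = 6; dotted sixteenth note = 3; sixteenth note = 2; dotted half note = 24; dotted sixteenth note = 3; quarter = 8; sixteenth = 2.
Total: 24 + 24 + 6 + 3 + 2 + 24 + 3 + 8 + 2 = 96.
96 equals 96, so the answer is Yes.

Yes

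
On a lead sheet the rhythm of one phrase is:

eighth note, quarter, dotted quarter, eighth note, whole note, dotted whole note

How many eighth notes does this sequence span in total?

In eighth notes: eighth note = 1; quarter = 2; dotted quarter = 3; eighth note = 1; whole note = 8; dotted whole note = 12.
Total: 1 + 2 + 3 + 1 + 8 + 12 = 27 eighth notes.

27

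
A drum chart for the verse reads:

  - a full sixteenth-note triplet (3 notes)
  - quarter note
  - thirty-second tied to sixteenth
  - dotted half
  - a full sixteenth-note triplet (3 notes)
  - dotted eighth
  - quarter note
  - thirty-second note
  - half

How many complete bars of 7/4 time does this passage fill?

One bar of 7/4 = 56 thirty-second notes.
Express everything in thirty-second notes: a full sixteenth-note triplet (3 notes) (three triplet sixteenths span one eighth) = 4; quarter note = 8; thirty-second tied to sixteenth (thirty-second + sixteenth) = 3; dotted half = 24; a full sixteenth-note triplet (3 notes) (three triplet sixteenths span one eighth) = 4; dotted eighth = 6; quarter note = 8; thirty-second note = 1; half = 16.
Total: 4 + 8 + 3 + 24 + 4 + 6 + 8 + 1 + 16 = 74.
74 ÷ 56 = 1 complete bar with 18 left over.

1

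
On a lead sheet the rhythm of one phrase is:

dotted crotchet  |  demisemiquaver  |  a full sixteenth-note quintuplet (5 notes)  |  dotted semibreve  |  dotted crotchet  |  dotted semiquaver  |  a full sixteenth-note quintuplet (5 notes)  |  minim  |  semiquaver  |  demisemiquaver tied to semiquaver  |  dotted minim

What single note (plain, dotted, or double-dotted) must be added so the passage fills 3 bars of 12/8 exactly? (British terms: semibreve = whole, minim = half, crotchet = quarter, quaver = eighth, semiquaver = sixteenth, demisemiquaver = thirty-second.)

3 bars of 12/8 = 144 thirty-second notes.
Working in thirty-second notes: dotted crotchet = 12; demisemiquaver = 1; a full sixteenth-note quintuplet (5 notes) (five quintuplet sixteenths span one quarter) = 8; dotted semibreve = 48; dotted crotchet = 12; dotted semiquaver = 3; a full sixteenth-note quintuplet (5 notes) (five quintuplet sixteenths span one quarter) = 8; minim = 16; semiquaver = 2; demisemiquaver tied to semiquaver (demisemiquaver + semiquaver) = 3; dotted minim = 24.
Altogether 12 + 1 + 8 + 48 + 12 + 3 + 8 + 16 + 2 + 3 + 24 = 137.
Remaining: 144 − 137 = 7 thirty-second notes, which is a double-dotted eighth note.

double-dotted eighth note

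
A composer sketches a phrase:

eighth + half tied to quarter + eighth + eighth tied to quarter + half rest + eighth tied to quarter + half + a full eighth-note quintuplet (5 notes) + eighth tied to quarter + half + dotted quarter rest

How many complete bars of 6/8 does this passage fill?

One bar of 6/8 = 6 eighth notes.
Working in eighth notes: eighth = 1; half tied to quarter (half + quarter) = 6; eighth = 1; eighth tied to quarter (eighth + quarter) = 3; half rest = 4; eighth tied to quarter (eighth + quarter) = 3; half = 4; a full eighth-note quintuplet (5 notes) (five quintuplet eighths span one half) = 4; eighth tied to quarter (eighth + quarter) = 3; half = 4; dotted quarter rest = 3.
Total: 1 + 6 + 1 + 3 + 4 + 3 + 4 + 4 + 3 + 4 + 3 = 36.
36 ÷ 6 = 6 complete bars with 0 left over.

6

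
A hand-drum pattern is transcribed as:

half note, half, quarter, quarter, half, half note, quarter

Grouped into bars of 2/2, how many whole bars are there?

2

One bar of 2/2 = 4 quarter notes.
In quarter notes: half note = 2; half = 2; quarter = 1; quarter = 1; half = 2; half note = 2; quarter = 1.
Adding: 2 + 2 + 1 + 1 + 2 + 2 + 1 = 11.
11 ÷ 4 = 2 complete bars with 3 left over.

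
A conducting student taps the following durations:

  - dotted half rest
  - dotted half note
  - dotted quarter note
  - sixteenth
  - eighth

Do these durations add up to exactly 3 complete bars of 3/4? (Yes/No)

No

One bar of 3/4 = 12 sixteenth notes, so 3 bars = 36.
Working in sixteenth notes: dotted half rest = 12; dotted half note = 12; dotted quarter note = 6; sixteenth = 1; eighth = 2.
Total: 12 + 12 + 6 + 1 + 2 = 33.
33 falls short of 36, so the answer is No.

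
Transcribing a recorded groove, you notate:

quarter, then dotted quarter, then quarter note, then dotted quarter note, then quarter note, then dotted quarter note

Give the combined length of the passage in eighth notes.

15

Express everything in eighth notes: quarter = 2; dotted quarter = 3; quarter note = 2; dotted quarter note = 3; quarter note = 2; dotted quarter note = 3.
Altogether 2 + 3 + 2 + 3 + 2 + 3 = 15 eighth notes.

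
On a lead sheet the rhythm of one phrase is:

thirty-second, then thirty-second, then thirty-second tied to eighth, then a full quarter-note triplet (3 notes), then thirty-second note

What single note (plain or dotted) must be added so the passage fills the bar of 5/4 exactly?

half note

The bar of 5/4 = 40 thirty-second notes.
Convert each value to thirty-second notes: thirty-second = 1; thirty-second = 1; thirty-second tied to eighth (thirty-second + eighth) = 5; a full quarter-note triplet (3 notes) (three triplet quarters span one half) = 16; thirty-second note = 1.
Altogether 1 + 1 + 5 + 16 + 1 = 24.
Remaining: 40 − 24 = 16 thirty-second notes, which is a half note.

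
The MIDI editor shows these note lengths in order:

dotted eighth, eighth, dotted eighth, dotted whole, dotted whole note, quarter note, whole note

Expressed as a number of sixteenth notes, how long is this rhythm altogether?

76

Express everything in sixteenth notes: dotted eighth = 3; eighth = 2; dotted eighth = 3; dotted whole = 24; dotted whole note = 24; quarter note = 4; whole note = 16.
Total: 3 + 2 + 3 + 24 + 24 + 4 + 16 = 76 sixteenth notes.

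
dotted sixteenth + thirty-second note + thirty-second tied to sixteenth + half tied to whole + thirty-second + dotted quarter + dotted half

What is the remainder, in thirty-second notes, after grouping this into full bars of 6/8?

One bar of 6/8 = 24 thirty-second notes.
Working in thirty-second notes: dotted sixteenth = 3; thirty-second note = 1; thirty-second tied to sixteenth (thirty-second + sixteenth) = 3; half tied to whole (half + whole) = 48; thirty-second = 1; dotted quarter = 12; dotted half = 24.
Adding: 3 + 1 + 3 + 48 + 1 + 12 + 24 = 92.
92 ÷ 24 = 3 complete bars with 20 thirty-second notes remaining.

20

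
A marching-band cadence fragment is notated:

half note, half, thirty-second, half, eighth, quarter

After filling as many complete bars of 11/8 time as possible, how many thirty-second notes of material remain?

17

One bar of 11/8 = 44 thirty-second notes.
Each duration in thirty-second notes: half note = 16; half = 16; thirty-second = 1; half = 16; eighth = 4; quarter = 8.
Altogether 16 + 16 + 1 + 16 + 4 + 8 = 61.
61 ÷ 44 = 1 complete bar with 17 thirty-second notes remaining.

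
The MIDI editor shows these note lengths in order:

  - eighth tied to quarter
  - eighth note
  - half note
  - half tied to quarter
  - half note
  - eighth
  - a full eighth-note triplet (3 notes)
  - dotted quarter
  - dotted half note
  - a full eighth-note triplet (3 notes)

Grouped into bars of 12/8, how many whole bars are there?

2

One bar of 12/8 = 12 eighth notes.
In eighth notes: eighth tied to quarter (eighth + quarter) = 3; eighth note = 1; half note = 4; half tied to quarter (half + quarter) = 6; half note = 4; eighth = 1; a full eighth-note triplet (3 notes) (three triplet eighths span one quarter) = 2; dotted quarter = 3; dotted half note = 6; a full eighth-note triplet (3 notes) (three triplet eighths span one quarter) = 2.
Sum: 3 + 1 + 4 + 6 + 4 + 1 + 2 + 3 + 6 + 2 = 32.
32 ÷ 12 = 2 complete bars with 8 left over.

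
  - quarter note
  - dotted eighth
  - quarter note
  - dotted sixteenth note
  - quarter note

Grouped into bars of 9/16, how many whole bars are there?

One bar of 9/16 = 18 thirty-second notes.
In thirty-second notes: quarter note = 8; dotted eighth = 6; quarter note = 8; dotted sixteenth note = 3; quarter note = 8.
Adding: 8 + 6 + 8 + 3 + 8 = 33.
33 ÷ 18 = 1 complete bar with 15 left over.

1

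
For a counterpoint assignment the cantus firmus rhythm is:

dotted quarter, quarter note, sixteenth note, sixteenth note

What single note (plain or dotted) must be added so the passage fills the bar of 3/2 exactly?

dotted half note

The bar of 3/2 = 24 sixteenth notes.
In sixteenth notes: dotted quarter = 6; quarter note = 4; sixteenth note = 1; sixteenth note = 1.
Altogether 6 + 4 + 1 + 1 = 12.
Remaining: 24 − 12 = 12 sixteenth notes, which is a dotted half note.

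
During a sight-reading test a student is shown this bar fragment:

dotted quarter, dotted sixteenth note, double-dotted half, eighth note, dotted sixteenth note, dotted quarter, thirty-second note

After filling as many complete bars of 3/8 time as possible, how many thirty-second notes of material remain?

3

One bar of 3/8 = 12 thirty-second notes.
In thirty-second notes: dotted quarter = 12; dotted sixteenth note = 3; double-dotted half = 28; eighth note = 4; dotted sixteenth note = 3; dotted quarter = 12; thirty-second note = 1.
Total: 12 + 3 + 28 + 4 + 3 + 12 + 1 = 63.
63 ÷ 12 = 5 complete bars with 3 thirty-second notes remaining.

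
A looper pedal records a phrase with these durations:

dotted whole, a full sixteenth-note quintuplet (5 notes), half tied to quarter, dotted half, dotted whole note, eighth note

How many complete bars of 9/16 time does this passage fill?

One bar of 9/16 = 9 sixteenth notes.
Working in sixteenth notes: dotted whole = 24; a full sixteenth-note quintuplet (5 notes) (five quintuplet sixteenths span one quarter) = 4; half tied to quarter (half + quarter) = 12; dotted half = 12; dotted whole note = 24; eighth note = 2.
Altogether 24 + 4 + 12 + 12 + 24 + 2 = 78.
78 ÷ 9 = 8 complete bars with 6 left over.

8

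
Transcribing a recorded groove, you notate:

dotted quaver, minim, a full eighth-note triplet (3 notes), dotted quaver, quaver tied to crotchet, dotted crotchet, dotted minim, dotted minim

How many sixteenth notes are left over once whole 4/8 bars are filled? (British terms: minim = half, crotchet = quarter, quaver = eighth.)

6

One bar of 4/8 = 8 sixteenth notes.
Convert each value to sixteenth notes: dotted quaver = 3; minim = 8; a full eighth-note triplet (3 notes) (three triplet eighths span one quarter) = 4; dotted quaver = 3; quaver tied to crotchet (quaver + crotchet) = 6; dotted crotchet = 6; dotted minim = 12; dotted minim = 12.
Sum: 3 + 8 + 4 + 3 + 6 + 6 + 12 + 12 = 54.
54 ÷ 8 = 6 complete bars with 6 sixteenth notes remaining.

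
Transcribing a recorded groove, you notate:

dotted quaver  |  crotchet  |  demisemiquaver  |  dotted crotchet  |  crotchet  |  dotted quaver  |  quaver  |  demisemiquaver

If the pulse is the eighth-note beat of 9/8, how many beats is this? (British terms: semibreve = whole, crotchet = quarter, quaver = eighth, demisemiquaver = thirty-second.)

One eighth-note beat = 4 thirty-second notes.
Working in thirty-second notes: dotted quaver = 6; crotchet = 8; demisemiquaver = 1; dotted crotchet = 12; crotchet = 8; dotted quaver = 6; quaver = 4; demisemiquaver = 1.
Sum: 6 + 8 + 1 + 12 + 8 + 6 + 4 + 1 = 46.
46 ÷ 4 = 11.5 beats.

11.5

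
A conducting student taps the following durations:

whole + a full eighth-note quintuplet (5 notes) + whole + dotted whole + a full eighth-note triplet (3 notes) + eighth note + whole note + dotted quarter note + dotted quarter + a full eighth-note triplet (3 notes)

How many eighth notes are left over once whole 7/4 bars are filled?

One bar of 7/4 = 14 eighth notes.
Convert each value to eighth notes: whole = 8; a full eighth-note quintuplet (5 notes) (five quintuplet eighths span one half) = 4; whole = 8; dotted whole = 12; a full eighth-note triplet (3 notes) (three triplet eighths span one quarter) = 2; eighth note = 1; whole note = 8; dotted quarter note = 3; dotted quarter = 3; a full eighth-note triplet (3 notes) (three triplet eighths span one quarter) = 2.
Altogether 8 + 4 + 8 + 12 + 2 + 1 + 8 + 3 + 3 + 2 = 51.
51 ÷ 14 = 3 complete bars with 9 eighth notes remaining.

9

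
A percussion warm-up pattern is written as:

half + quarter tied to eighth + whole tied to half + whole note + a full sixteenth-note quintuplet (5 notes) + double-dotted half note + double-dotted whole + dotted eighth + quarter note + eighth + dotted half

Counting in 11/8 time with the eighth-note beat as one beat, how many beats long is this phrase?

One eighth-note beat = 2 sixteenth notes.
Convert each value to sixteenth notes: half = 8; quarter tied to eighth (quarter + eighth) = 6; whole tied to half (whole + half) = 24; whole note = 16; a full sixteenth-note quintuplet (5 notes) (five quintuplet sixteenths span one quarter) = 4; double-dotted half note = 14; double-dotted whole = 28; dotted eighth = 3; quarter note = 4; eighth = 2; dotted half = 12.
Sum: 8 + 6 + 24 + 16 + 4 + 14 + 28 + 3 + 4 + 2 + 12 = 121.
121 ÷ 2 = 60.5 beats.

60.5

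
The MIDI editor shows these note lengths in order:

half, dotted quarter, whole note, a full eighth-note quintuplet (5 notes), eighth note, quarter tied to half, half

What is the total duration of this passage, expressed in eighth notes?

30

Each duration in eighth notes: half = 4; dotted quarter = 3; whole note = 8; a full eighth-note quintuplet (5 notes) (five quintuplet eighths span one half) = 4; eighth note = 1; quarter tied to half (quarter + half) = 6; half = 4.
Sum: 4 + 3 + 8 + 4 + 1 + 6 + 4 = 30 eighth notes.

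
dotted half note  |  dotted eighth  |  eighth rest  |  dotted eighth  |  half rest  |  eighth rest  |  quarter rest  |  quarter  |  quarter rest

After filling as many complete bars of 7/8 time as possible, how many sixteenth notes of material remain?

0

One bar of 7/8 = 14 sixteenth notes.
Express everything in sixteenth notes: dotted half note = 12; dotted eighth = 3; eighth rest = 2; dotted eighth = 3; half rest = 8; eighth rest = 2; quarter rest = 4; quarter = 4; quarter rest = 4.
Sum: 12 + 3 + 2 + 3 + 8 + 2 + 4 + 4 + 4 = 42.
42 ÷ 14 = 3 complete bars with 0 sixteenth notes remaining.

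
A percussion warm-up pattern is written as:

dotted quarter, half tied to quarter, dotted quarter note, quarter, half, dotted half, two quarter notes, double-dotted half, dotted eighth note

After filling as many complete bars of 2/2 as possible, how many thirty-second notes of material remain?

18

One bar of 2/2 = 16 sixteenth notes.
Express everything in sixteenth notes: dotted quarter = 6; half tied to quarter (half + quarter) = 12; dotted quarter note = 6; quarter = 4; half = 8; dotted half = 12; quarter note = 4; quarter note = 4; double-dotted half = 14; dotted eighth note = 3.
Total: 6 + 12 + 6 + 4 + 8 + 12 + 4 + 4 + 14 + 3 = 73.
73 ÷ 16 = 4 complete bars with 9 sixteenth notes remaining = 18 thirty-second notes.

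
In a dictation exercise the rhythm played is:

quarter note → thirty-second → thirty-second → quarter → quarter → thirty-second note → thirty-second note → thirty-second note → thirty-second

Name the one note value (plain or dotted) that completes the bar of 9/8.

dotted eighth note

The bar of 9/8 = 36 thirty-second notes.
Each duration in thirty-second notes: quarter note = 8; thirty-second = 1; thirty-second = 1; quarter = 8; quarter = 8; thirty-second note = 1; thirty-second note = 1; thirty-second note = 1; thirty-second = 1.
Total: 8 + 1 + 1 + 8 + 8 + 1 + 1 + 1 + 1 = 30.
Remaining: 36 − 30 = 6 thirty-second notes, which is a dotted eighth note.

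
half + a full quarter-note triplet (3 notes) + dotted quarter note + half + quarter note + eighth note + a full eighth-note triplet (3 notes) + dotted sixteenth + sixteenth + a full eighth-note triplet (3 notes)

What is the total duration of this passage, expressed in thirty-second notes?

93

Express everything in thirty-second notes: half = 16; a full quarter-note triplet (3 notes) (three triplet quarters span one half) = 16; dotted quarter note = 12; half = 16; quarter note = 8; eighth note = 4; a full eighth-note triplet (3 notes) (three triplet eighths span one quarter) = 8; dotted sixteenth = 3; sixteenth = 2; a full eighth-note triplet (3 notes) (three triplet eighths span one quarter) = 8.
Adding: 16 + 16 + 12 + 16 + 8 + 4 + 8 + 3 + 2 + 8 = 93 thirty-second notes.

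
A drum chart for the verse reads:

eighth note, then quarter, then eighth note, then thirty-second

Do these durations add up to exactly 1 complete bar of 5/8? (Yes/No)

One bar of 5/8 = 20 thirty-second notes.
In thirty-second notes: eighth note = 4; quarter = 8; eighth note = 4; thirty-second = 1.
Altogether 4 + 8 + 4 + 1 = 17.
17 falls short of 20, so the answer is No.

No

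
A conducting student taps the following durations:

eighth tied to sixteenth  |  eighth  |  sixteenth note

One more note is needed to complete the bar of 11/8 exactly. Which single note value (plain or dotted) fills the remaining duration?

whole note

The bar of 11/8 = 22 sixteenth notes.
Express everything in sixteenth notes: eighth tied to sixteenth (eighth + sixteenth) = 3; eighth = 2; sixteenth note = 1.
Altogether 3 + 2 + 1 = 6.
Remaining: 22 − 6 = 16 sixteenth notes, which is a whole note.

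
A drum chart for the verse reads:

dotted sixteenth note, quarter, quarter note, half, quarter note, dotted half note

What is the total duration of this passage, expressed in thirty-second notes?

Working in thirty-second notes: dotted sixteenth note = 3; quarter = 8; quarter note = 8; half = 16; quarter note = 8; dotted half note = 24.
Total: 3 + 8 + 8 + 16 + 8 + 24 = 67 thirty-second notes.

67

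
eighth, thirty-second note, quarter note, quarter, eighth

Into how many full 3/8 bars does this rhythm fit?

One bar of 3/8 = 12 thirty-second notes.
Each duration in thirty-second notes: eighth = 4; thirty-second note = 1; quarter note = 8; quarter = 8; eighth = 4.
Total: 4 + 1 + 8 + 8 + 4 = 25.
25 ÷ 12 = 2 complete bars with 1 left over.

2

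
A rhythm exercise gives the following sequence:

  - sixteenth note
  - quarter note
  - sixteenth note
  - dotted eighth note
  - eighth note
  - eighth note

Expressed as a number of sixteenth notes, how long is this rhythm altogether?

Each duration in sixteenth notes: sixteenth note = 1; quarter note = 4; sixteenth note = 1; dotted eighth note = 3; eighth note = 2; eighth note = 2.
Total: 1 + 4 + 1 + 3 + 2 + 2 = 13 sixteenth notes.

13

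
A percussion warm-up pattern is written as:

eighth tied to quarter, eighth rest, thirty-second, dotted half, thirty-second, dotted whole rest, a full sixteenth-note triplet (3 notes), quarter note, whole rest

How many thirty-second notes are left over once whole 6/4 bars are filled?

One bar of 6/4 = 48 thirty-second notes.
Express everything in thirty-second notes: eighth tied to quarter (eighth + quarter) = 12; eighth rest = 4; thirty-second = 1; dotted half = 24; thirty-second = 1; dotted whole rest = 48; a full sixteenth-note triplet (3 notes) (three triplet sixteenths span one eighth) = 4; quarter note = 8; whole rest = 32.
Sum: 12 + 4 + 1 + 24 + 1 + 48 + 4 + 8 + 32 = 134.
134 ÷ 48 = 2 complete bars with 38 thirty-second notes remaining.

38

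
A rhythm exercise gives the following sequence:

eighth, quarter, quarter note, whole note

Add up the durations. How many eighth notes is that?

13

Working in eighth notes: eighth = 1; quarter = 2; quarter note = 2; whole note = 8.
Sum: 1 + 2 + 2 + 8 = 13 eighth notes.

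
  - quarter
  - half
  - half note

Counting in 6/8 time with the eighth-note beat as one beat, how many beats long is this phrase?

10

One eighth-note beat = 2 sixteenth notes.
Convert each value to sixteenth notes: quarter = 4; half = 8; half note = 8.
Altogether 4 + 8 + 8 = 20.
20 ÷ 2 = 10 beats.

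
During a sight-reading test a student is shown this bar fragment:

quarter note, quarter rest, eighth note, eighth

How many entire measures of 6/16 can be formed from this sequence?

2

One bar of 6/16 = 3 eighth notes.
In eighth notes: quarter note = 2; quarter rest = 2; eighth note = 1; eighth = 1.
Sum: 2 + 2 + 1 + 1 = 6.
6 ÷ 3 = 2 complete bars with 0 left over.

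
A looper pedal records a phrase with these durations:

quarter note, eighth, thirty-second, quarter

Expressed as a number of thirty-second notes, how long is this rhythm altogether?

21

Express everything in thirty-second notes: quarter note = 8; eighth = 4; thirty-second = 1; quarter = 8.
Altogether 8 + 4 + 1 + 8 = 21 thirty-second notes.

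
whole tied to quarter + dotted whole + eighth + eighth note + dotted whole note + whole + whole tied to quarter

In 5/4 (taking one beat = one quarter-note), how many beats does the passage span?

One quarter-note beat = 2 eighth notes.
Convert each value to eighth notes: whole tied to quarter (whole + quarter) = 10; dotted whole = 12; eighth = 1; eighth note = 1; dotted whole note = 12; whole = 8; whole tied to quarter (whole + quarter) = 10.
Adding: 10 + 12 + 1 + 1 + 12 + 8 + 10 = 54.
54 ÷ 2 = 27 beats.

27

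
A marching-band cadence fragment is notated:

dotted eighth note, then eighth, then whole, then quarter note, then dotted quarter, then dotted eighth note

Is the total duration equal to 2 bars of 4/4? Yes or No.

One bar of 4/4 = 16 sixteenth notes, so 2 bars = 32.
Working in sixteenth notes: dotted eighth note = 3; eighth = 2; whole = 16; quarter note = 4; dotted quarter = 6; dotted eighth note = 3.
Adding: 3 + 2 + 16 + 4 + 6 + 3 = 34.
34 exceeds 32, so the answer is No.

No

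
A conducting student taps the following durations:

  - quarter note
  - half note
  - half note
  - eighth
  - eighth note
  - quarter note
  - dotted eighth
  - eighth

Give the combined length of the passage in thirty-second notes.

66

In thirty-second notes: quarter note = 8; half note = 16; half note = 16; eighth = 4; eighth note = 4; quarter note = 8; dotted eighth = 6; eighth = 4.
Adding: 8 + 16 + 16 + 4 + 4 + 8 + 6 + 4 = 66 thirty-second notes.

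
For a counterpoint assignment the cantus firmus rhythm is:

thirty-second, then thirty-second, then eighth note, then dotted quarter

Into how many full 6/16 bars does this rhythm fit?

1

One bar of 6/16 = 12 thirty-second notes.
Convert each value to thirty-second notes: thirty-second = 1; thirty-second = 1; eighth note = 4; dotted quarter = 12.
Adding: 1 + 1 + 4 + 12 = 18.
18 ÷ 12 = 1 complete bar with 6 left over.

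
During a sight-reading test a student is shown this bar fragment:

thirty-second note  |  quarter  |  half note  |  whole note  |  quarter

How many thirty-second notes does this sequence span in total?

In thirty-second notes: thirty-second note = 1; quarter = 8; half note = 16; whole note = 32; quarter = 8.
Altogether 1 + 8 + 16 + 32 + 8 = 65 thirty-second notes.

65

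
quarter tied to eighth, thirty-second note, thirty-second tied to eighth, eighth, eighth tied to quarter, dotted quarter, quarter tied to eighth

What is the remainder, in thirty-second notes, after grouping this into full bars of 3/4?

One bar of 3/4 = 24 thirty-second notes.
Convert each value to thirty-second notes: quarter tied to eighth (quarter + eighth) = 12; thirty-second note = 1; thirty-second tied to eighth (thirty-second + eighth) = 5; eighth = 4; eighth tied to quarter (eighth + quarter) = 12; dotted quarter = 12; quarter tied to eighth (quarter + eighth) = 12.
Total: 12 + 1 + 5 + 4 + 12 + 12 + 12 = 58.
58 ÷ 24 = 2 complete bars with 10 thirty-second notes remaining.

10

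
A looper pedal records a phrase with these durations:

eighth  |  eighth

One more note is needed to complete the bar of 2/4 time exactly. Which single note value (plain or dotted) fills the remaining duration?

The bar of 2/4 = 4 eighth notes.
Convert each value to eighth notes: eighth = 1; eighth = 1.
Altogether 1 + 1 = 2.
Remaining: 4 − 2 = 2 eighth notes, which is a quarter note.

quarter note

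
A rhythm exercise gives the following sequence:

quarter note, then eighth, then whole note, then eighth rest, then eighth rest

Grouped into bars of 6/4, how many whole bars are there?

1

One bar of 6/4 = 12 eighth notes.
Express everything in eighth notes: quarter note = 2; eighth = 1; whole note = 8; eighth rest = 1; eighth rest = 1.
Adding: 2 + 1 + 8 + 1 + 1 = 13.
13 ÷ 12 = 1 complete bar with 1 left over.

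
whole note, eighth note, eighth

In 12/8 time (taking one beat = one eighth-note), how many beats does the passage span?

10

One eighth-note beat = 2 sixteenth notes.
Express everything in sixteenth notes: whole note = 16; eighth note = 2; eighth = 2.
Total: 16 + 2 + 2 = 20.
20 ÷ 2 = 10 beats.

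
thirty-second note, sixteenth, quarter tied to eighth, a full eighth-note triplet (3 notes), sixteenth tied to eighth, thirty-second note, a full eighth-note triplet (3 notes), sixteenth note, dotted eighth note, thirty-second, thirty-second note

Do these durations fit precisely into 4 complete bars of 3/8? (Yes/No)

One bar of 3/8 = 12 thirty-second notes, so 4 bars = 48.
Working in thirty-second notes: thirty-second note = 1; sixteenth = 2; quarter tied to eighth (quarter + eighth) = 12; a full eighth-note triplet (3 notes) (three triplet eighths span one quarter) = 8; sixteenth tied to eighth (sixteenth + eighth) = 6; thirty-second note = 1; a full eighth-note triplet (3 notes) (three triplet eighths span one quarter) = 8; sixteenth note = 2; dotted eighth note = 6; thirty-second = 1; thirty-second note = 1.
Adding: 1 + 2 + 12 + 8 + 6 + 1 + 8 + 2 + 6 + 1 + 1 = 48.
48 equals 48, so the answer is Yes.

Yes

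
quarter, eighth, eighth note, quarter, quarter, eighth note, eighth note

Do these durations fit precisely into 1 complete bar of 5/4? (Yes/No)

One bar of 5/4 = 10 eighth notes.
Convert each value to eighth notes: quarter = 2; eighth = 1; eighth note = 1; quarter = 2; quarter = 2; eighth note = 1; eighth note = 1.
Altogether 2 + 1 + 1 + 2 + 2 + 1 + 1 = 10.
10 equals 10, so the answer is Yes.

Yes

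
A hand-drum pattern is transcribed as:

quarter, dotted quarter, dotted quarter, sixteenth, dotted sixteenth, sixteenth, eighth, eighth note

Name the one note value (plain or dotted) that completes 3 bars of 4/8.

3 bars of 4/8 = 48 thirty-second notes.
Express everything in thirty-second notes: quarter = 8; dotted quarter = 12; dotted quarter = 12; sixteenth = 2; dotted sixteenth = 3; sixteenth = 2; eighth = 4; eighth note = 4.
Sum: 8 + 12 + 12 + 2 + 3 + 2 + 4 + 4 = 47.
Remaining: 48 − 47 = 1 thirty-second note, which is a thirty-second note.

thirty-second note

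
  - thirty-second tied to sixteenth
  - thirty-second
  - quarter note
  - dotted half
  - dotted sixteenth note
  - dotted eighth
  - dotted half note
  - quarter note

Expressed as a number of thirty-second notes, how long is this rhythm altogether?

Working in thirty-second notes: thirty-second tied to sixteenth (thirty-second + sixteenth) = 3; thirty-second = 1; quarter note = 8; dotted half = 24; dotted sixteenth note = 3; dotted eighth = 6; dotted half note = 24; quarter note = 8.
Total: 3 + 1 + 8 + 24 + 3 + 6 + 24 + 8 = 77 thirty-second notes.

77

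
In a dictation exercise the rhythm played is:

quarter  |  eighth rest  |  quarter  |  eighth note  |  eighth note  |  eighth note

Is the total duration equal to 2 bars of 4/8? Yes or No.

Yes

One bar of 4/8 = 4 eighth notes, so 2 bars = 8.
In eighth notes: quarter = 2; eighth rest = 1; quarter = 2; eighth note = 1; eighth note = 1; eighth note = 1.
Adding: 2 + 1 + 2 + 1 + 1 + 1 = 8.
8 equals 8, so the answer is Yes.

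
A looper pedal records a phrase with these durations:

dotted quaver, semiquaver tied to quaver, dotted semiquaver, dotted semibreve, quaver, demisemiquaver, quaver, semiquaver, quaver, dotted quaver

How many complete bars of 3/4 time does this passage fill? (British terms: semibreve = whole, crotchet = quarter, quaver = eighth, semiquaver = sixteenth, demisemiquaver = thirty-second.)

One bar of 3/4 = 24 thirty-second notes.
Express everything in thirty-second notes: dotted quaver = 6; semiquaver tied to quaver (semiquaver + quaver) = 6; dotted semiquaver = 3; dotted semibreve = 48; quaver = 4; demisemiquaver = 1; quaver = 4; semiquaver = 2; quaver = 4; dotted quaver = 6.
Adding: 6 + 6 + 3 + 48 + 4 + 1 + 4 + 2 + 4 + 6 = 84.
84 ÷ 24 = 3 complete bars with 12 left over.

3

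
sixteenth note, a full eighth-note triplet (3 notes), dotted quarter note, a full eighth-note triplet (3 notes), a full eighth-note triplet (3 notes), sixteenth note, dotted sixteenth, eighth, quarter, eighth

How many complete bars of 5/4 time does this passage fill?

One bar of 5/4 = 40 thirty-second notes.
Working in thirty-second notes: sixteenth note = 2; a full eighth-note triplet (3 notes) (three triplet eighths span one quarter) = 8; dotted quarter note = 12; a full eighth-note triplet (3 notes) (three triplet eighths span one quarter) = 8; a full eighth-note triplet (3 notes) (three triplet eighths span one quarter) = 8; sixteenth note = 2; dotted sixteenth = 3; eighth = 4; quarter = 8; eighth = 4.
Altogether 2 + 8 + 12 + 8 + 8 + 2 + 3 + 4 + 8 + 4 = 59.
59 ÷ 40 = 1 complete bar with 19 left over.

1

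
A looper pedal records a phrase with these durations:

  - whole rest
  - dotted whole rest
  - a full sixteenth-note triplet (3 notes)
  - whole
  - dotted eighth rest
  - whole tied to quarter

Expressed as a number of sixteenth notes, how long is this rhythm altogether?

81

Convert each value to sixteenth notes: whole rest = 16; dotted whole rest = 24; a full sixteenth-note triplet (3 notes) (three triplet sixteenths span one eighth) = 2; whole = 16; dotted eighth rest = 3; whole tied to quarter (whole + quarter) = 20.
Sum: 16 + 24 + 2 + 16 + 3 + 20 = 81 sixteenth notes.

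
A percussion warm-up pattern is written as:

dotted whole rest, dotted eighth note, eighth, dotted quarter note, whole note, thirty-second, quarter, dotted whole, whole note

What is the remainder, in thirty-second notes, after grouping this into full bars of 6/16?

One bar of 6/16 = 12 thirty-second notes.
Express everything in thirty-second notes: dotted whole rest = 48; dotted eighth note = 6; eighth = 4; dotted quarter note = 12; whole note = 32; thirty-second = 1; quarter = 8; dotted whole = 48; whole note = 32.
Adding: 48 + 6 + 4 + 12 + 32 + 1 + 8 + 48 + 32 = 191.
191 ÷ 12 = 15 complete bars with 11 thirty-second notes remaining.

11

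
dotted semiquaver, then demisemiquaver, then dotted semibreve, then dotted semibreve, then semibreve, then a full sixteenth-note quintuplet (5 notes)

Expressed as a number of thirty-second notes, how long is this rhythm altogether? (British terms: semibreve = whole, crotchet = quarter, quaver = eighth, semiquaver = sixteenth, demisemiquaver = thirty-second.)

140

Convert each value to thirty-second notes: dotted semiquaver = 3; demisemiquaver = 1; dotted semibreve = 48; dotted semibreve = 48; semibreve = 32; a full sixteenth-note quintuplet (5 notes) (five quintuplet sixteenths span one quarter) = 8.
Sum: 3 + 1 + 48 + 48 + 32 + 8 = 140 thirty-second notes.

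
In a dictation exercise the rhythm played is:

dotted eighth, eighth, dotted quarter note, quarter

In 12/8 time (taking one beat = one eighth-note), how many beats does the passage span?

7.5

One eighth-note beat = 2 sixteenth notes.
Working in sixteenth notes: dotted eighth = 3; eighth = 2; dotted quarter note = 6; quarter = 4.
Total: 3 + 2 + 6 + 4 = 15.
15 ÷ 2 = 7.5 beats.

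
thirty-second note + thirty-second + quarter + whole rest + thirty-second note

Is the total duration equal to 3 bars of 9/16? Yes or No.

One bar of 9/16 = 18 thirty-second notes, so 3 bars = 54.
Working in thirty-second notes: thirty-second note = 1; thirty-second = 1; quarter = 8; whole rest = 32; thirty-second note = 1.
Total: 1 + 1 + 8 + 32 + 1 = 43.
43 falls short of 54, so the answer is No.

No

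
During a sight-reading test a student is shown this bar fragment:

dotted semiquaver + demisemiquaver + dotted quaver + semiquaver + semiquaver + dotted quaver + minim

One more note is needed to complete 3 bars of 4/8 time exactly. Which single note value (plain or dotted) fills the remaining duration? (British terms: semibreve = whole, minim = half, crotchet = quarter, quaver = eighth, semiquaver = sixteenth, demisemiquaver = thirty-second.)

dotted quarter note

3 bars of 4/8 = 48 thirty-second notes.
Each duration in thirty-second notes: dotted semiquaver = 3; demisemiquaver = 1; dotted quaver = 6; semiquaver = 2; semiquaver = 2; dotted quaver = 6; minim = 16.
Sum: 3 + 1 + 6 + 2 + 2 + 6 + 16 = 36.
Remaining: 48 − 36 = 12 thirty-second notes, which is a dotted quarter note.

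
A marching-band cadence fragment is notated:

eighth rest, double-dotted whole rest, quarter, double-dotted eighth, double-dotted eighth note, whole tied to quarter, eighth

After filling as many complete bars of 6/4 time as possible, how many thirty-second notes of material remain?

One bar of 6/4 = 48 thirty-second notes.
Express everything in thirty-second notes: eighth rest = 4; double-dotted whole rest = 56; quarter = 8; double-dotted eighth = 7; double-dotted eighth note = 7; whole tied to quarter (whole + quarter) = 40; eighth = 4.
Sum: 4 + 56 + 8 + 7 + 7 + 40 + 4 = 126.
126 ÷ 48 = 2 complete bars with 30 thirty-second notes remaining.

30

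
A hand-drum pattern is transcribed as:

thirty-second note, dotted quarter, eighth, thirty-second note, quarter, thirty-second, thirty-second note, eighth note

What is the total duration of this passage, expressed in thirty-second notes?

32

Each duration in thirty-second notes: thirty-second note = 1; dotted quarter = 12; eighth = 4; thirty-second note = 1; quarter = 8; thirty-second = 1; thirty-second note = 1; eighth note = 4.
Sum: 1 + 12 + 4 + 1 + 8 + 1 + 1 + 4 = 32 thirty-second notes.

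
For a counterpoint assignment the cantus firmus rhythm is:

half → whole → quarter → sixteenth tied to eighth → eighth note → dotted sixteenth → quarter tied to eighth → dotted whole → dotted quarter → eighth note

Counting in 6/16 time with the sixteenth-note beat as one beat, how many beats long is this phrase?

72.5

One sixteenth-note beat = 2 thirty-second notes.
Express everything in thirty-second notes: half = 16; whole = 32; quarter = 8; sixteenth tied to eighth (sixteenth + eighth) = 6; eighth note = 4; dotted sixteenth = 3; quarter tied to eighth (quarter + eighth) = 12; dotted whole = 48; dotted quarter = 12; eighth note = 4.
Altogether 16 + 32 + 8 + 6 + 4 + 3 + 12 + 48 + 12 + 4 = 145.
145 ÷ 2 = 72.5 beats.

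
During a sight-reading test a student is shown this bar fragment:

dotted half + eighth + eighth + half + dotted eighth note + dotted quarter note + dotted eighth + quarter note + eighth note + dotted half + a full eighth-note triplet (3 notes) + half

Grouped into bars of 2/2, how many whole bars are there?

4

One bar of 2/2 = 16 sixteenth notes.
Express everything in sixteenth notes: dotted half = 12; eighth = 2; eighth = 2; half = 8; dotted eighth note = 3; dotted quarter note = 6; dotted eighth = 3; quarter note = 4; eighth note = 2; dotted half = 12; a full eighth-note triplet (3 notes) (three triplet eighths span one quarter) = 4; half = 8.
Adding: 12 + 2 + 2 + 8 + 3 + 6 + 3 + 4 + 2 + 12 + 4 + 8 = 66.
66 ÷ 16 = 4 complete bars with 2 left over.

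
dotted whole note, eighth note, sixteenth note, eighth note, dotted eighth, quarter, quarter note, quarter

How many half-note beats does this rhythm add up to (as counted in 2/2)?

One half-note beat = 8 sixteenth notes.
Convert each value to sixteenth notes: dotted whole note = 24; eighth note = 2; sixteenth note = 1; eighth note = 2; dotted eighth = 3; quarter = 4; quarter note = 4; quarter = 4.
Total: 24 + 2 + 1 + 2 + 3 + 4 + 4 + 4 = 44.
44 ÷ 8 = 5.5 beats.

5.5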